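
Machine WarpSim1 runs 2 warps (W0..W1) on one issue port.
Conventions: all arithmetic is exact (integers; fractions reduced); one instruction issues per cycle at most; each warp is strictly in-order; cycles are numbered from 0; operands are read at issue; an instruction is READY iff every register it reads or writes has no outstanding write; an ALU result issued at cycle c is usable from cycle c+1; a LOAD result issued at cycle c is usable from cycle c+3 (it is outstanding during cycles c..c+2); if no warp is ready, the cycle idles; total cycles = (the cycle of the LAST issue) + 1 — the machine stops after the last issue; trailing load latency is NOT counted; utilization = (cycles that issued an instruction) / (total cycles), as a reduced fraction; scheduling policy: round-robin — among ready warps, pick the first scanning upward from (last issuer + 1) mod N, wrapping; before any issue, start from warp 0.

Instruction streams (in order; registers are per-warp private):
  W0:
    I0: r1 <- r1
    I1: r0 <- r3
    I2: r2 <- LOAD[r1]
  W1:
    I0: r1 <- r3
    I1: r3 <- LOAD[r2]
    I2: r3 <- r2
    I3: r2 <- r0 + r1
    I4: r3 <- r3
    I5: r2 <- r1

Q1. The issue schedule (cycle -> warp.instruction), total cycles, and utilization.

cycle 0: W0.I0
cycle 1: W1.I0
cycle 2: W0.I1
cycle 3: W1.I1
cycle 4: W0.I2
cycle 5: idle
cycle 6: W1.I2
cycle 7: W1.I3
cycle 8: W1.I4
cycle 9: W1.I5

Answer: 10 cycles, utilization 9/10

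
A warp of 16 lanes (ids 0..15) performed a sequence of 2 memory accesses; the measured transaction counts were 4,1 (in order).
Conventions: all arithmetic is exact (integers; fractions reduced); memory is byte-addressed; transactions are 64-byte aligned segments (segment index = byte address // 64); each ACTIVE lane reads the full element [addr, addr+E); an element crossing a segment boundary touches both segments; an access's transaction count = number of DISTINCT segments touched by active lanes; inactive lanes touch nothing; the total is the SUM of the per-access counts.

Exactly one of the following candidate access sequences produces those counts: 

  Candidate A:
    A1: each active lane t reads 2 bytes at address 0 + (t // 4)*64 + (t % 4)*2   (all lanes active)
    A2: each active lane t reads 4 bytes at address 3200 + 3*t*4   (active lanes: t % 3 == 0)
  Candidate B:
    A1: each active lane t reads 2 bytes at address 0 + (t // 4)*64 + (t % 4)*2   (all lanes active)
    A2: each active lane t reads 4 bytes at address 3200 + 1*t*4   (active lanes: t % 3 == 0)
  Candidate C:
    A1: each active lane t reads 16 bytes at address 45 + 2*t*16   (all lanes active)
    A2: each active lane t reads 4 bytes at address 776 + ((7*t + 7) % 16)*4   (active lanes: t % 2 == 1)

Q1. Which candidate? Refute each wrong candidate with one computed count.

A: A2 gives 3 transactions, not 1
C: A1 gives 9 transactions, not 4
B: all counts match (4,1)

Answer: B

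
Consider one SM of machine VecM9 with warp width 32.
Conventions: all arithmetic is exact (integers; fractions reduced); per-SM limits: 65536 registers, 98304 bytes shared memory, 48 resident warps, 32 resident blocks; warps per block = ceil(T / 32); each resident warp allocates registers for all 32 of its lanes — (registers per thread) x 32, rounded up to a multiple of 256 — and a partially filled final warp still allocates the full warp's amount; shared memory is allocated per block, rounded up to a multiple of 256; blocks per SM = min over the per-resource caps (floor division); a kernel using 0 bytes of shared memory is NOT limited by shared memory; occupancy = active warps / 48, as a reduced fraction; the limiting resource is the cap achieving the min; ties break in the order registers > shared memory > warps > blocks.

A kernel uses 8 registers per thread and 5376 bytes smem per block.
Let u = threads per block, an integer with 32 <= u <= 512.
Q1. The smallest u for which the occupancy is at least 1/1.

Answer: u = 65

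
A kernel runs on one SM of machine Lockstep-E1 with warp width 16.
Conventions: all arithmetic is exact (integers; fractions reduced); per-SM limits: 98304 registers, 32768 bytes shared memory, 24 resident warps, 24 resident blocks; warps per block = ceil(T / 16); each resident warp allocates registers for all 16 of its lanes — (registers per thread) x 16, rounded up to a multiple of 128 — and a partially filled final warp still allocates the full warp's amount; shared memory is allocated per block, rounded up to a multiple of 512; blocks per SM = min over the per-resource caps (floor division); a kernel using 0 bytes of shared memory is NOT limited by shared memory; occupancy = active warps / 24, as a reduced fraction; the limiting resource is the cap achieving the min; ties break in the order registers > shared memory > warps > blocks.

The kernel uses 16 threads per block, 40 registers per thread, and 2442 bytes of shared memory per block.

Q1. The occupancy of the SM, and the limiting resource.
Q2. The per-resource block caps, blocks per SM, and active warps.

Answer: occupancy 1/2, limited by shared memory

registers: 153 blocks
shared memory: 12 blocks
warps: 24 blocks
blocks: 24 blocks

Answer: 12 blocks, 12 active warps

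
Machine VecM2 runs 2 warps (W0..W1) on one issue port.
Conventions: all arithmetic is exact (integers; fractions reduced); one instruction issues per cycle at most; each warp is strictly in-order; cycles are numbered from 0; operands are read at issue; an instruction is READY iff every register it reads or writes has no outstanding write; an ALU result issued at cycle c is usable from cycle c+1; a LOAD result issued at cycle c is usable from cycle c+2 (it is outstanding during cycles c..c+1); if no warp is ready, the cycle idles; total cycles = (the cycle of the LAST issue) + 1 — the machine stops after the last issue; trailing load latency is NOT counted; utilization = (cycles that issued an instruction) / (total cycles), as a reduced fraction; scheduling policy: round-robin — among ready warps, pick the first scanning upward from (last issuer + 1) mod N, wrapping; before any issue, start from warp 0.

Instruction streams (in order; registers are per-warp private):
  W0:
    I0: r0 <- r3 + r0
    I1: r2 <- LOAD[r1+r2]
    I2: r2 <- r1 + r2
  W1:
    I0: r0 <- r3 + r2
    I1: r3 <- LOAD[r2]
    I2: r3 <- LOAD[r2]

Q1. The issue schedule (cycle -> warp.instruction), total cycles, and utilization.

cycle 0: W0.I0
cycle 1: W1.I0
cycle 2: W0.I1
cycle 3: W1.I1
cycle 4: W0.I2
cycle 5: W1.I2

Answer: 6 cycles, utilization 1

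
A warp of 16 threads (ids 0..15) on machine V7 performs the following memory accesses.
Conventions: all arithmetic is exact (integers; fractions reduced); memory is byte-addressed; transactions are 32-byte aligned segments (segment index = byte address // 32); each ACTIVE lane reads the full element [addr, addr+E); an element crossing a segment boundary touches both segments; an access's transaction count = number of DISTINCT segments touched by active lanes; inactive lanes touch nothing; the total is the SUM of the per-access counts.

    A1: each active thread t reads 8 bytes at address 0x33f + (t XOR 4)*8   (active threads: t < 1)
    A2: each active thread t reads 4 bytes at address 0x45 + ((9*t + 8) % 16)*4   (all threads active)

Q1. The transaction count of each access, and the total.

A1: 2 transactions
A2: 3 transactions

Answer: 2,3; total 5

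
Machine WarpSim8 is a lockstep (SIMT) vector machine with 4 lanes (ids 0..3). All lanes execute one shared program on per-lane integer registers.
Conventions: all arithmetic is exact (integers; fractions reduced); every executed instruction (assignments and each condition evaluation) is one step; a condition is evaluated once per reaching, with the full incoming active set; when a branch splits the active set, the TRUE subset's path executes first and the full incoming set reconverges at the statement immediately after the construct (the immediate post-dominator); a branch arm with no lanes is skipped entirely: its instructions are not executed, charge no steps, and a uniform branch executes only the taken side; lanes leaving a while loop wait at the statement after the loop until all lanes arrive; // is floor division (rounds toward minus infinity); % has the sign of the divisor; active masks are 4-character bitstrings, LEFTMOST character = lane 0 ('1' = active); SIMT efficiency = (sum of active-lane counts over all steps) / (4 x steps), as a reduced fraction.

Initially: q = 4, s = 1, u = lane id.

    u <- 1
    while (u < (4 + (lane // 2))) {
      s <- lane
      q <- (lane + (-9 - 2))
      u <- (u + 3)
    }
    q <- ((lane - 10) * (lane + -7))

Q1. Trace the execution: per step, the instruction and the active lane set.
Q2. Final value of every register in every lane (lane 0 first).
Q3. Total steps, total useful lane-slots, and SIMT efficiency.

step 0: u <- 1                       1111
step 1: eval (u < (4 + (lane // 2))) 1111
step 2: s <- lane                    1111
step 3: q <- (lane + (-9 - 2))       1111
step 4: u <- (u + 3)                 1111
step 5: eval (u < (4 + (lane // 2))) 1111
step 6: s <- lane                    0011
step 7: q <- (lane + (-9 - 2))       0011
step 8: u <- (u + 3)                 0011
step 9: eval (u < (4 + (lane // 2))) 0011
step 10: q <- ((lane - 10) * (lane + -7)) 1111

Answer: 11 steps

q: 70,54,40,28
s: 0,1,2,3
u: 4,4,7,7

steps = 11; useful = 36; efficiency = 36/44 = 9/11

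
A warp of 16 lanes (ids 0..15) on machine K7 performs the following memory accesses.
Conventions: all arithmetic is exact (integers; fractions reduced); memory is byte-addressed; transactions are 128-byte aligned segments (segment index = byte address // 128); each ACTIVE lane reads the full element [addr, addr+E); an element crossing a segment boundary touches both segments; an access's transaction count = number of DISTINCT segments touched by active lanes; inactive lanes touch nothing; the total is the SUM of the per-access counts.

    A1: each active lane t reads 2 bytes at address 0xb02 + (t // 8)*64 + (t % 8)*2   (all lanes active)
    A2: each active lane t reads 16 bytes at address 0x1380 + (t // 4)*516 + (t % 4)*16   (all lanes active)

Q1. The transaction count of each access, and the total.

A1: 1 transaction
A2: 4 transactions

Answer: 1,4; total 5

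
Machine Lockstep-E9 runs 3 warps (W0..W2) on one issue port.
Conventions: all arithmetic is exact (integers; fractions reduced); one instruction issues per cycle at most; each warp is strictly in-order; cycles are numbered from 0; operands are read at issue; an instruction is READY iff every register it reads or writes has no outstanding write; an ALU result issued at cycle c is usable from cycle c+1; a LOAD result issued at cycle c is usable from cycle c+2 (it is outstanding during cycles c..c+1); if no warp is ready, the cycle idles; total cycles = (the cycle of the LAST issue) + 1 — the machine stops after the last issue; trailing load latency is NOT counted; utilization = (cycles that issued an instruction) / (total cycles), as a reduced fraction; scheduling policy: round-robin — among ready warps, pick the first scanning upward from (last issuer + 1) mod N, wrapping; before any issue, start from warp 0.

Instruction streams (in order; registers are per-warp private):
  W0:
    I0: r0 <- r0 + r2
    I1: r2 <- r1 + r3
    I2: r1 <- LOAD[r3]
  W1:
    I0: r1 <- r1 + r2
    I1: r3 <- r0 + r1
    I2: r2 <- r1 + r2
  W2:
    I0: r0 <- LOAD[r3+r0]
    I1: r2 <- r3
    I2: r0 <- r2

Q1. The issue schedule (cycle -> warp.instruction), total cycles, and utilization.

cycle 0: W0.I0
cycle 1: W1.I0
cycle 2: W2.I0
cycle 3: W0.I1
cycle 4: W1.I1
cycle 5: W2.I1
cycle 6: W0.I2
cycle 7: W1.I2
cycle 8: W2.I2

Answer: 9 cycles, utilization 1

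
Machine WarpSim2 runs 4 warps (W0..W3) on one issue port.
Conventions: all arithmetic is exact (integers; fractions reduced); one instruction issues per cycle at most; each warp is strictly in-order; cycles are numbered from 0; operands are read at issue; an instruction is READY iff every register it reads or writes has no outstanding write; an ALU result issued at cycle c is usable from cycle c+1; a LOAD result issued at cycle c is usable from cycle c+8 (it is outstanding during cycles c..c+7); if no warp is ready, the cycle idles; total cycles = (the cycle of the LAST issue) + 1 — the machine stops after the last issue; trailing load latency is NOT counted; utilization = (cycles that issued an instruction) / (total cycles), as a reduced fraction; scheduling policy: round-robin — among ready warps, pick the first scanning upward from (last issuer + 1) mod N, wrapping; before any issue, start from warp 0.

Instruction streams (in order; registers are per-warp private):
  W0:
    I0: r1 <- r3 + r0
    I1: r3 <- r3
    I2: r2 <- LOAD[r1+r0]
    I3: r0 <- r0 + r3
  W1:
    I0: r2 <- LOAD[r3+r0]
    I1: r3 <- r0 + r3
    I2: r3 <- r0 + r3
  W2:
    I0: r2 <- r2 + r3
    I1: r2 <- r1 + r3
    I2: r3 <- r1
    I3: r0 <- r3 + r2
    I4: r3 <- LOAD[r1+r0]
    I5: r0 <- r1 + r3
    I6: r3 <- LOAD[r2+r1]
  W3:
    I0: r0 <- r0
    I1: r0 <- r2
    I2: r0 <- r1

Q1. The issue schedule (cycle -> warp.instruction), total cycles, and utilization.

cycle 0: W0.I0
cycle 1: W1.I0
cycle 2: W2.I0
cycle 3: W3.I0
cycle 4: W0.I1
cycle 5: W1.I1
cycle 6: W2.I1
cycle 7: W3.I1
cycle 8: W0.I2
cycle 9: W1.I2
cycle 10: W2.I2
cycle 11: W3.I2
cycle 12: W0.I3
cycle 13: W2.I3
cycle 14: W2.I4
cycle 15: idle
cycle 16: idle
cycle 17: idle
cycle 18: idle
cycle 19: idle
cycle 20: idle
cycle 21: idle
cycle 22: W2.I5
cycle 23: W2.I6

Answer: 24 cycles, utilization 17/24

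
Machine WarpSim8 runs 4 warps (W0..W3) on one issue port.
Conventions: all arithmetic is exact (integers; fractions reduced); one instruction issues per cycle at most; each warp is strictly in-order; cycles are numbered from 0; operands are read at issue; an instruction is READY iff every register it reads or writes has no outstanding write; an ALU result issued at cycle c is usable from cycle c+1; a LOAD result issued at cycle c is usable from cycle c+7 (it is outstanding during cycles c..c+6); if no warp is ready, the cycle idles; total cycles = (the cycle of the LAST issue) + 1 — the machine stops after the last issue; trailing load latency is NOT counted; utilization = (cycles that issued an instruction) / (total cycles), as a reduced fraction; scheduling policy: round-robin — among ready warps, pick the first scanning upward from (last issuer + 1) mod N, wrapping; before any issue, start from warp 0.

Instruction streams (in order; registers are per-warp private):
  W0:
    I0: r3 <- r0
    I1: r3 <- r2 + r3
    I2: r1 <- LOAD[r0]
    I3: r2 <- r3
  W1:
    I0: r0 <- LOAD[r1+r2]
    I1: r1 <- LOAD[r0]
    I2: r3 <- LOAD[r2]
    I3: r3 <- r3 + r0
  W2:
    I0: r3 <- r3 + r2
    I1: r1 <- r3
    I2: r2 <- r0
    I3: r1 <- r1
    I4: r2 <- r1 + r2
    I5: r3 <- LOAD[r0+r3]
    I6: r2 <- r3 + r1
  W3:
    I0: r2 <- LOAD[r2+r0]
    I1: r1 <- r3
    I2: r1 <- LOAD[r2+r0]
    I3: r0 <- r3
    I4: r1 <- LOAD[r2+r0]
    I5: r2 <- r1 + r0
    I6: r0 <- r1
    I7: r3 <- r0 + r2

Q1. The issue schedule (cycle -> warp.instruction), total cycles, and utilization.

cycle 0: W0.I0
cycle 1: W1.I0
cycle 2: W2.I0
cycle 3: W3.I0
cycle 4: W0.I1
cycle 5: W2.I1
cycle 6: W3.I1
cycle 7: W0.I2
cycle 8: W1.I1
cycle 9: W2.I2
cycle 10: W3.I2
cycle 11: W0.I3
cycle 12: W1.I2
cycle 13: W2.I3
cycle 14: W3.I3
cycle 15: W2.I4
cycle 16: W2.I5
cycle 17: W3.I4
cycle 18: idle
cycle 19: W1.I3
cycle 20: idle
cycle 21: idle
cycle 22: idle
cycle 23: W2.I6
cycle 24: W3.I5
cycle 25: W3.I6
cycle 26: W3.I7

Answer: 27 cycles, utilization 23/27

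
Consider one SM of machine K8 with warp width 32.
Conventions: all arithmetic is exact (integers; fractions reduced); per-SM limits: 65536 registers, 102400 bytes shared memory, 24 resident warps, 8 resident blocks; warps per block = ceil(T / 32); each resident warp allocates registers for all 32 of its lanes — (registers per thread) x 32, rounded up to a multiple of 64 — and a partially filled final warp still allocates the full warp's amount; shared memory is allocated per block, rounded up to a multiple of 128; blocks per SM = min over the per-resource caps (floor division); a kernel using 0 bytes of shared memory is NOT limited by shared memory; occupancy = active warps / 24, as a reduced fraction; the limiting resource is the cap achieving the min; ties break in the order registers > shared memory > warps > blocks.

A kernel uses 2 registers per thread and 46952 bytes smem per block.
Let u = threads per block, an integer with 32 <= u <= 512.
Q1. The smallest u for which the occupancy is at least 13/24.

Answer: u = 193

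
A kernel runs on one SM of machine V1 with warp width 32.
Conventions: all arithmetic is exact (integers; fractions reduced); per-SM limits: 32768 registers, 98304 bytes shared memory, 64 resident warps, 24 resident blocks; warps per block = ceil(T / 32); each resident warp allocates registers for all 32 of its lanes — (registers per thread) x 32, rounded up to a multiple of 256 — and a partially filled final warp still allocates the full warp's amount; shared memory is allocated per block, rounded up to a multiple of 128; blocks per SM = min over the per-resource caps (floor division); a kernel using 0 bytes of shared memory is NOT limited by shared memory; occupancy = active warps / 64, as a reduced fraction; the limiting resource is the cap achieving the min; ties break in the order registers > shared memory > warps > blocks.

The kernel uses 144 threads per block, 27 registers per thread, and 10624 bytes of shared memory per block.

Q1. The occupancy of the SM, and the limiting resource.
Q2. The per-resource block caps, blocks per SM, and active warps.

Answer: occupancy 15/32, limited by registers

registers: 6 blocks
shared memory: 9 blocks
warps: 12 blocks
blocks: 24 blocks

Answer: 6 blocks, 30 active warps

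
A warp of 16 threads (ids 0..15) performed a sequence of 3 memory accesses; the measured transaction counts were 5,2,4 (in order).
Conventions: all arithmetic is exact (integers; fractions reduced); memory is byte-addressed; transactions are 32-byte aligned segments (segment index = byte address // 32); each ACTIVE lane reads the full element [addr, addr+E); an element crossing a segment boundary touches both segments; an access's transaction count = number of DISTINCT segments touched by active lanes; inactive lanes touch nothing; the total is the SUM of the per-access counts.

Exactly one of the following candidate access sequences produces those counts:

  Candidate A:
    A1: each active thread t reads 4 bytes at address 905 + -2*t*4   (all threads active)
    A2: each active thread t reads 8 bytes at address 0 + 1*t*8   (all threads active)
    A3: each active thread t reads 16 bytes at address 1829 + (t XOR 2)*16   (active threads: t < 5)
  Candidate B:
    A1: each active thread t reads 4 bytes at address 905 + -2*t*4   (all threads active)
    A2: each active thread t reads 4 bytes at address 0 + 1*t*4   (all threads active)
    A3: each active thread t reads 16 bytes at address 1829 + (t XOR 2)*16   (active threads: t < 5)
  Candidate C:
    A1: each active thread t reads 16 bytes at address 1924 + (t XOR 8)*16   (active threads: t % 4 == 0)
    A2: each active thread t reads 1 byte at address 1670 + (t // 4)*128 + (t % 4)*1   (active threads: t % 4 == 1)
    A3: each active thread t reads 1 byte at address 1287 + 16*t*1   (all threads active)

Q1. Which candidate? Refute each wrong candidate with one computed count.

A: A2 gives 4 transactions, not 2
C: A1 gives 4 transactions, not 5
B: all counts match (5,2,4)

Answer: B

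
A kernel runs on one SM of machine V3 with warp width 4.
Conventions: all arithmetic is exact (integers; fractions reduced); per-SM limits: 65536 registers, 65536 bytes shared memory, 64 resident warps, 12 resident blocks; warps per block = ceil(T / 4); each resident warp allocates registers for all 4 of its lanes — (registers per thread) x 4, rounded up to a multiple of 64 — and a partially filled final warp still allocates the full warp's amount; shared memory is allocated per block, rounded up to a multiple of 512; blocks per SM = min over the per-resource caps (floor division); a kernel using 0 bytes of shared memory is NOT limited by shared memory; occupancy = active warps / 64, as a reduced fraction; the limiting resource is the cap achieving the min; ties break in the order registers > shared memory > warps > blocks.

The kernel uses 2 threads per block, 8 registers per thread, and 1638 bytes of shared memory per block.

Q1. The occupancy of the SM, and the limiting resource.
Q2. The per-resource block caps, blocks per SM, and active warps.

Answer: occupancy 3/16, limited by blocks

registers: 1024 blocks
shared memory: 32 blocks
warps: 64 blocks
blocks: 12 blocks

Answer: 12 blocks, 12 active warps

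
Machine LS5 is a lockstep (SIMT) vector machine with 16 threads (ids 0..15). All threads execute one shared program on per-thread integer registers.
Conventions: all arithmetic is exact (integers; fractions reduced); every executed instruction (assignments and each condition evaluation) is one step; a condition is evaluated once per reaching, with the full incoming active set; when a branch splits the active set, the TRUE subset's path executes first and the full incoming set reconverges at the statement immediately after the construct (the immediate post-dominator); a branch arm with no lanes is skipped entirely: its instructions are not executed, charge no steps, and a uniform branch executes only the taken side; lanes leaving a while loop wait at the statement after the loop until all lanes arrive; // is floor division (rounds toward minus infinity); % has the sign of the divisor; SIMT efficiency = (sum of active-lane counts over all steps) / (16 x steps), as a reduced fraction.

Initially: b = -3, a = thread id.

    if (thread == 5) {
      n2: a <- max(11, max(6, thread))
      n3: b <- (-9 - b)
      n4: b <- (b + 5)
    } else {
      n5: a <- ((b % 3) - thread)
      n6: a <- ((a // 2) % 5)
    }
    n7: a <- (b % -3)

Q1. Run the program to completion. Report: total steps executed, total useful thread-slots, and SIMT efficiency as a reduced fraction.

Answer: 7 steps, 65 useful, 65/112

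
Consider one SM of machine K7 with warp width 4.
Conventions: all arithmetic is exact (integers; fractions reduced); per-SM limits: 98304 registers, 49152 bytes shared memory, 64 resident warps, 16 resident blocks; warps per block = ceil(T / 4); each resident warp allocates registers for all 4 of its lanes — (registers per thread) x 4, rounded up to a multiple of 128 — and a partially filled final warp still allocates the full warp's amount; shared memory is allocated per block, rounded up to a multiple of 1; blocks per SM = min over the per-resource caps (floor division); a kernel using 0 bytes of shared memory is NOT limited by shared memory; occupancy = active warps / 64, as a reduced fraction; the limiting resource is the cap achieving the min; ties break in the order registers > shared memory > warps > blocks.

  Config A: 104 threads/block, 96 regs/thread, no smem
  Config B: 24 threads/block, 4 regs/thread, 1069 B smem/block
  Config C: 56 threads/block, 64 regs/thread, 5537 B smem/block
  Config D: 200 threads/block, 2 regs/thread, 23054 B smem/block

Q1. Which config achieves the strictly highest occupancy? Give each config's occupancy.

occupancies: A 13/16, B 15/16, C 7/8, D 25/32

Answer: B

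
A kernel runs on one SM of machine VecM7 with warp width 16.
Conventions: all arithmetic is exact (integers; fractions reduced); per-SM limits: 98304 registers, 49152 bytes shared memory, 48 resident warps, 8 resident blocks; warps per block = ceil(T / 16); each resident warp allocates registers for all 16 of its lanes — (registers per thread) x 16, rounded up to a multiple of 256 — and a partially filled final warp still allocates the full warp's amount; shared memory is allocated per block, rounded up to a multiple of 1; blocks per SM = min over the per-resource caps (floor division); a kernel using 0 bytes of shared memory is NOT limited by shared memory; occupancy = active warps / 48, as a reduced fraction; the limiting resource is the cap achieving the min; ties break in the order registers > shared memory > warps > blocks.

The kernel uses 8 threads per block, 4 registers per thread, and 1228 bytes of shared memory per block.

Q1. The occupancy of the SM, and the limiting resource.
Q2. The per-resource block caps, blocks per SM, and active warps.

Answer: occupancy 1/6, limited by blocks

registers: 384 blocks
shared memory: 40 blocks
warps: 48 blocks
blocks: 8 blocks

Answer: 8 blocks, 8 active warps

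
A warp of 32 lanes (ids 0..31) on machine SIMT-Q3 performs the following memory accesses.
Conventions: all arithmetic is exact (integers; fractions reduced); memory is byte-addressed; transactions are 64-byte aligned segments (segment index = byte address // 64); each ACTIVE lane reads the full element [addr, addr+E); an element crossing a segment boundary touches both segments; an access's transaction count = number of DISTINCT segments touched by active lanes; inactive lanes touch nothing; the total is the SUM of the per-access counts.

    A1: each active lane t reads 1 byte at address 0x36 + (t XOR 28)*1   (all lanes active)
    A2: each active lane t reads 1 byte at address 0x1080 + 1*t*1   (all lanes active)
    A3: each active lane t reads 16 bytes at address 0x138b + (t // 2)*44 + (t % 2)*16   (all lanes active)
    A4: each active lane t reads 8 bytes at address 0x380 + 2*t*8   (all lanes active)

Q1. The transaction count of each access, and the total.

A1: 2 transactions
A2: 1 transaction
A3: 11 transactions
A4: 8 transactions

Answer: 2,1,11,8; total 22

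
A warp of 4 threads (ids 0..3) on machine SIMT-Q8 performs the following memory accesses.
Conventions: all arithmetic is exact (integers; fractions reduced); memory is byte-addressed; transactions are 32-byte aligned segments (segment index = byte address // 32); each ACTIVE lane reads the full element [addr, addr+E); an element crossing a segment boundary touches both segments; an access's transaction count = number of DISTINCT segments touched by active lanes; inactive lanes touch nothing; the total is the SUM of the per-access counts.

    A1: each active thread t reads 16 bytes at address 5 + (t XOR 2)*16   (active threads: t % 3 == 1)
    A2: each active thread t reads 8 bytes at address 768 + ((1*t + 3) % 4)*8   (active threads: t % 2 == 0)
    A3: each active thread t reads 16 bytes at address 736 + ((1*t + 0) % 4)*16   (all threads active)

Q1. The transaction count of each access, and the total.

A1: 2 transactions
A2: 1 transaction
A3: 2 transactions

Answer: 2,1,2; total 5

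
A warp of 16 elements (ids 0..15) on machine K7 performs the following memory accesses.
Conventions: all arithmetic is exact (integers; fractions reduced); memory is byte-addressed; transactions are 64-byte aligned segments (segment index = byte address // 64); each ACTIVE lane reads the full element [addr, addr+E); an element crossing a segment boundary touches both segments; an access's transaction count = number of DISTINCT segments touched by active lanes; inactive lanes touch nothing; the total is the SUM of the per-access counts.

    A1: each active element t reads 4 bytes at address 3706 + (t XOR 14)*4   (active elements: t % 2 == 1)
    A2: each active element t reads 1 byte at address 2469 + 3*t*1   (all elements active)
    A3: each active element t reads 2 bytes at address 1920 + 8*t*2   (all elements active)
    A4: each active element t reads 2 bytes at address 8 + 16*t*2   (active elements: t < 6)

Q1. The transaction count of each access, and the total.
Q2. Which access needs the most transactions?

A1: 2 transactions
A2: 2 transactions
A3: 4 transactions
A4: 3 transactions

Answer: 2,2,4,3; total 11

Answer: A3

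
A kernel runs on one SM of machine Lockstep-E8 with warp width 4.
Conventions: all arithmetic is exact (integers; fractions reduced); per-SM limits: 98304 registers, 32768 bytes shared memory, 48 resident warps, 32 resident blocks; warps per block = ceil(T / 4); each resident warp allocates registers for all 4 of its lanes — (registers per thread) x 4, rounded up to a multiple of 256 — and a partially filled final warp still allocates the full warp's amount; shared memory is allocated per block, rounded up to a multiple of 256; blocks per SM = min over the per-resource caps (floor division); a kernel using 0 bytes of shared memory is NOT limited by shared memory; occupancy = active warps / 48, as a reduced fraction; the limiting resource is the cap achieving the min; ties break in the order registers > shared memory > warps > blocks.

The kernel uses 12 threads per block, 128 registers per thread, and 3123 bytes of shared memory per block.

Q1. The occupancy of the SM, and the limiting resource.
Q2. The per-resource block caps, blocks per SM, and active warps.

Answer: occupancy 9/16, limited by shared memory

registers: 64 blocks
shared memory: 9 blocks
warps: 16 blocks
blocks: 32 blocks

Answer: 9 blocks, 27 active warps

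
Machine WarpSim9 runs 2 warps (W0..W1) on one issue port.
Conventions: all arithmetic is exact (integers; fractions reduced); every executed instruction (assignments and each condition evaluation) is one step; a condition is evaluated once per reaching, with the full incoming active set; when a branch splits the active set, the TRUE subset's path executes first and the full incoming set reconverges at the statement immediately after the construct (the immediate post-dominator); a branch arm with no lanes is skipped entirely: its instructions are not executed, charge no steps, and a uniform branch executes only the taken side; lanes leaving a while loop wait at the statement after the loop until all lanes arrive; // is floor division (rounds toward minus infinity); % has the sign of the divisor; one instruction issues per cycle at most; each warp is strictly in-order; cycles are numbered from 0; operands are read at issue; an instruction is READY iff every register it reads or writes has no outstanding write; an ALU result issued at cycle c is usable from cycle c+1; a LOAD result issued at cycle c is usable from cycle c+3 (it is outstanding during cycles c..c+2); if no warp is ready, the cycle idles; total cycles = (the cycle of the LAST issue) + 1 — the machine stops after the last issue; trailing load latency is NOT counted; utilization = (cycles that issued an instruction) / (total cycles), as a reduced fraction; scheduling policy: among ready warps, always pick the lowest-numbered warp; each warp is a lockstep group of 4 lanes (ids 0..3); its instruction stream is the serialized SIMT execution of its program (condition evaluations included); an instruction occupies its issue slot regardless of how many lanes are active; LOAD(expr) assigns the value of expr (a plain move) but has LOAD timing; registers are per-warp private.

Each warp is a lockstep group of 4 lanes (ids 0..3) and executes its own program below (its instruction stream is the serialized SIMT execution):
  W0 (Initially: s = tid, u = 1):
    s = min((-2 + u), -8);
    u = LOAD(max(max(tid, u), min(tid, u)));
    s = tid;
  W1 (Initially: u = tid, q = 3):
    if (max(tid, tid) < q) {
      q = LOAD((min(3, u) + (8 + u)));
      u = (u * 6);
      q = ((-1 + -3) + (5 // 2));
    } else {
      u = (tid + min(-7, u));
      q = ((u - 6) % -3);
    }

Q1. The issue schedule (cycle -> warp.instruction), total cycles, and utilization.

cycle 0: W0.I0
cycle 1: W0.I1
cycle 2: W0.I2
cycle 3: W1.I0
cycle 4: W1.I1
cycle 5: W1.I2
cycle 6: idle
cycle 7: W1.I3
cycle 8: W1.I4
cycle 9: W1.I5

Answer: 10 cycles, utilization 9/10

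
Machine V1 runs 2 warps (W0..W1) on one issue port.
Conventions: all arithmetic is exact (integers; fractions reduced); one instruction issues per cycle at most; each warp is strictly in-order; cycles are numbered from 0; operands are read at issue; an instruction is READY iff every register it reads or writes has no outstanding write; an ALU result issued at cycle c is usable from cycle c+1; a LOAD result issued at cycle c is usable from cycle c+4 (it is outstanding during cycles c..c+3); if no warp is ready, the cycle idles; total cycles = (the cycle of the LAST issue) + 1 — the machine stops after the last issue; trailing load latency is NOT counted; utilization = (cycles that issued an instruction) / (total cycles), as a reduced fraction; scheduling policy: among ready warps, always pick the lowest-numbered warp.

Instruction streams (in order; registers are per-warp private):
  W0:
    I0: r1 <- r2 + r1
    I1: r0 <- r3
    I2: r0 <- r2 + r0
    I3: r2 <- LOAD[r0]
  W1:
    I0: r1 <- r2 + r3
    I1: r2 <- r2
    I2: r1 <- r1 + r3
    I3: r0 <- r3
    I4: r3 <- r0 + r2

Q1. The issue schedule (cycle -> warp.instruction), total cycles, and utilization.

cycle 0: W0.I0
cycle 1: W0.I1
cycle 2: W0.I2
cycle 3: W0.I3
cycle 4: W1.I0
cycle 5: W1.I1
cycle 6: W1.I2
cycle 7: W1.I3
cycle 8: W1.I4

Answer: 9 cycles, utilization 1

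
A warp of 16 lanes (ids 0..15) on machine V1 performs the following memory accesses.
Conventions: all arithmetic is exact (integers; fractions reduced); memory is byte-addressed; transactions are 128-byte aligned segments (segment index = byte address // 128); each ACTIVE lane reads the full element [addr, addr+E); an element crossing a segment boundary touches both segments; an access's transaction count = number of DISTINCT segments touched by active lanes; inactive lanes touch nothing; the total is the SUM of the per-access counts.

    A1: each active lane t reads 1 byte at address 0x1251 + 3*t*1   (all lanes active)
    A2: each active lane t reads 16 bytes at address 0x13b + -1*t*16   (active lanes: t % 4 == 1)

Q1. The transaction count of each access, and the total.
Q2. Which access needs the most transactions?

A1: 1 transaction
A2: 3 transactions

Answer: 1,3; total 4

Answer: A2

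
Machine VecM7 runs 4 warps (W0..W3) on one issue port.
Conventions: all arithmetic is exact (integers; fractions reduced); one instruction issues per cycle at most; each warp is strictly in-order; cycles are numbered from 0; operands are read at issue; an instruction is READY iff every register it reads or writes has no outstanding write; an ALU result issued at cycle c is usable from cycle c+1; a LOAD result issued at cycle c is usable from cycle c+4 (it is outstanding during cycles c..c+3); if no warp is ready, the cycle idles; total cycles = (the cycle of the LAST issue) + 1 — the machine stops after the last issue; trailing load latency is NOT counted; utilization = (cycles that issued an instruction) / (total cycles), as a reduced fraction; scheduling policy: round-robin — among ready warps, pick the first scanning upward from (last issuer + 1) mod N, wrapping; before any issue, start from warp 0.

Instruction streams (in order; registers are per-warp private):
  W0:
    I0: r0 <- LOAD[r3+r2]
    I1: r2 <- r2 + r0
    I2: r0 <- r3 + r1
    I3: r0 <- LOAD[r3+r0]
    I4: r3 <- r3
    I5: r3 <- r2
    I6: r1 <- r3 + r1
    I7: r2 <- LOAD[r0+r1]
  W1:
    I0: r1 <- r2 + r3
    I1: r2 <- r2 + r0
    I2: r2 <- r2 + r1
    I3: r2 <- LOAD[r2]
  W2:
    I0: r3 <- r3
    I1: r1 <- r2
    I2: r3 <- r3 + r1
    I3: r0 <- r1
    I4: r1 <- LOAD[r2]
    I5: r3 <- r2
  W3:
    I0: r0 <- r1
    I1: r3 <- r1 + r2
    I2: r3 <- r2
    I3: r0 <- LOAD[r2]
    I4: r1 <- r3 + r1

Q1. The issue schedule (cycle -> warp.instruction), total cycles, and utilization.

cycle 0: W0.I0
cycle 1: W1.I0
cycle 2: W2.I0
cycle 3: W3.I0
cycle 4: W0.I1
cycle 5: W1.I1
cycle 6: W2.I1
cycle 7: W3.I1
cycle 8: W0.I2
cycle 9: W1.I2
cycle 10: W2.I2
cycle 11: W3.I2
cycle 12: W0.I3
cycle 13: W1.I3
cycle 14: W2.I3
cycle 15: W3.I3
cycle 16: W0.I4
cycle 17: W2.I4
cycle 18: W3.I4
cycle 19: W0.I5
cycle 20: W2.I5
cycle 21: W0.I6
cycle 22: W0.I7

Answer: 23 cycles, utilization 1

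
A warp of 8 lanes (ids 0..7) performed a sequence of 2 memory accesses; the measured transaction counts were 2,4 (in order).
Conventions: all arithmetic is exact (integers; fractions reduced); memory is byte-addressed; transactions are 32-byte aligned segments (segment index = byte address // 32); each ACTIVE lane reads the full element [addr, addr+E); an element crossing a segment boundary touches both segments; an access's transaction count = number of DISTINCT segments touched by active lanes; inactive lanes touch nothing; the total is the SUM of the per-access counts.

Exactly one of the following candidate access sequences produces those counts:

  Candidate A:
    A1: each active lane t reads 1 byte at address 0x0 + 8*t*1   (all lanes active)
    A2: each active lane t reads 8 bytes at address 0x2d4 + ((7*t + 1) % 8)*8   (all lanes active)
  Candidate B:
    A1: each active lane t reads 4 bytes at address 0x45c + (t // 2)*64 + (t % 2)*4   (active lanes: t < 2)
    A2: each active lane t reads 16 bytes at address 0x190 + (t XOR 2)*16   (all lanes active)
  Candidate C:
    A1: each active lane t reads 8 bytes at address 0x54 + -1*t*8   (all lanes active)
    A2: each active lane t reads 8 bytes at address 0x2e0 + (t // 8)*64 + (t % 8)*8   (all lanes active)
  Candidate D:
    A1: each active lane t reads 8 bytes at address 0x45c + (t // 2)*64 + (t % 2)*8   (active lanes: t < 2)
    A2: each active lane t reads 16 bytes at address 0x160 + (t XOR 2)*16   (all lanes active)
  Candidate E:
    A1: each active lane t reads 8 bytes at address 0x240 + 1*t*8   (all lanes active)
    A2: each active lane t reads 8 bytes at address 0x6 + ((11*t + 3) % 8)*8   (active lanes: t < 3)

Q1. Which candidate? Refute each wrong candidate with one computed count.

A: A2 gives 3 transactions, not 4
B: A2 gives 5 transactions, not 4
C: A1 gives 3 transactions, not 2
E: A2 gives 2 transactions, not 4
D: all counts match (2,4)

Answer: D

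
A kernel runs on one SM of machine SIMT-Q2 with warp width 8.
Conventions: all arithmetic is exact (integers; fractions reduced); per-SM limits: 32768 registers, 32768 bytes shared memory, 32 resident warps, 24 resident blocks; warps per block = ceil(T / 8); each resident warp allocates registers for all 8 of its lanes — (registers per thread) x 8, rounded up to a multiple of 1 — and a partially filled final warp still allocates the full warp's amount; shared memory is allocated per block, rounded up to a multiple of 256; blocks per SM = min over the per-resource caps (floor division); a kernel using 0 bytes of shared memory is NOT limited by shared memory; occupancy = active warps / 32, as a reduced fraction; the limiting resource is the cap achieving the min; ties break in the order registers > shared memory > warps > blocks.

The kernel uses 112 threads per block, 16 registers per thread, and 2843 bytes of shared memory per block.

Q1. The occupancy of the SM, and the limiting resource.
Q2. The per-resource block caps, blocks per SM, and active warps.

Answer: occupancy 7/8, limited by warps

registers: 18 blocks
shared memory: 10 blocks
warps: 2 blocks
blocks: 24 blocks

Answer: 2 blocks, 28 active warps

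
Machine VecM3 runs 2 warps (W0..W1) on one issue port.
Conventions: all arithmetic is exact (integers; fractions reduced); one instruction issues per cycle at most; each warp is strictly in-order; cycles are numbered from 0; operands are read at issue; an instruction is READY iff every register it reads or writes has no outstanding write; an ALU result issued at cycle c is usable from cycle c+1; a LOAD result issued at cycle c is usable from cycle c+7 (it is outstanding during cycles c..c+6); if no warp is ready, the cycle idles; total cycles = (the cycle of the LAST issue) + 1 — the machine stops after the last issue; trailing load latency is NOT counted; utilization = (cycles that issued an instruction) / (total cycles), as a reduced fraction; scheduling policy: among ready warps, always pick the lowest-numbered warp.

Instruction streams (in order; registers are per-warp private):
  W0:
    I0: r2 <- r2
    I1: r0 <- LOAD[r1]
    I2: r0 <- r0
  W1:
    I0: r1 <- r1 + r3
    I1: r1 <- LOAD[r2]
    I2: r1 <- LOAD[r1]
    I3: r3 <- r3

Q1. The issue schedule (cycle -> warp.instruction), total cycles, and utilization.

cycle 0: W0.I0
cycle 1: W0.I1
cycle 2: W1.I0
cycle 3: W1.I1
cycle 4: idle
cycle 5: idle
cycle 6: idle
cycle 7: idle
cycle 8: W0.I2
cycle 9: idle
cycle 10: W1.I2
cycle 11: W1.I3

Answer: 12 cycles, utilization 7/12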